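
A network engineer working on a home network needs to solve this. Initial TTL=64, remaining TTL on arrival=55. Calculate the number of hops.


Given: initial TTL = 64, received TTL = 55
Hops = initial TTL - received TTL
Hops = 64 - 55 = 9

9


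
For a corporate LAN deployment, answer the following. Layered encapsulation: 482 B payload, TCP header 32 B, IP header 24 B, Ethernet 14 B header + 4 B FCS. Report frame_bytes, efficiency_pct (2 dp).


TCP segment = 482 + 32 = 514 B
IP packet = 514 + 24 = 538 B
Ethernet frame = 538 + 14 + 4 = 556 B
Efficiency = app / frame = 482 / 556 = 0.866906 = 86.6906% -> 86.69% (2 dp)

556, 86.69


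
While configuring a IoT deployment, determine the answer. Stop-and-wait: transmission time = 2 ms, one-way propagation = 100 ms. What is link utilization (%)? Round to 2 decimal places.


Given: Ttrans = 2 ms, Tprop = 100 ms
RTT = 2 * Tprop = 2 * 100 = 200 ms
U = Ttrans / (Ttrans + RTT)
U = 2 / (2 + 200)
U = 2 / 202 = 0.009901
U% = 0.99%

0.99


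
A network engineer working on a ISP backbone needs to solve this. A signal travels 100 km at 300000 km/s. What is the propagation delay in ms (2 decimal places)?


Given: distance = 100 km, speed = 300000 km/s
Delay = distance / speed = 100 / 300000 seconds
Delay in ms = 100 * 1000 / 300000
Delay = 0.3333 ms
Rounded to 2 dp = 0.33 ms

0.33


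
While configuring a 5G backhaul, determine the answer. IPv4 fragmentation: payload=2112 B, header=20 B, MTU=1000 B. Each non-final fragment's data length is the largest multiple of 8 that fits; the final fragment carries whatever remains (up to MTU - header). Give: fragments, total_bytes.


Max data per non-final fragment = floor((MTU - header)/8)*8 = floor((1000 - 20)/8)*8 = floor(980/8)*8 = 976 B
Final fragment needs no 8-byte alignment: it can carry up to MTU - header = 980 B
Non-final fragments needed = ceil((payload - 980) / 976) = ceil(1132/976) = ceil(1.1598) = 2
Number of fragments = 2 + 1 = 3
Fragment sizes (data): 2 * 976 B + 160 B (last, 160 <= 980 OK)
Total bytes sent = payload + n_frags * header = 2112 + 3*20 = 2112 + 60 = 2172 B

3, 2172


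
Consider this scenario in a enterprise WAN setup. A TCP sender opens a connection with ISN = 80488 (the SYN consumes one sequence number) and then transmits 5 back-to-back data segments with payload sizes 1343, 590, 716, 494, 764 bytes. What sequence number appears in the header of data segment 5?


The SYN occupies sequence number ISN = 80488, so the first data byte is ISN + 1 = 80489.
SEQ of data segment i = (ISN + 1) + sum of payload sizes of segments 1..i-1.
Segment 1: SEQ = 80489, payload = 1343 bytes
Segment 2: SEQ = 81832, payload = 590 bytes
Segment 3: SEQ = 82422, payload = 716 bytes
Segment 4: SEQ = 83138, payload = 494 bytes
Segment 5: SEQ = 83632, payload = 764 bytes
SEQ of segment 5 = 80489 + 1343 + 590 + 716 + 494 = 83632

83632


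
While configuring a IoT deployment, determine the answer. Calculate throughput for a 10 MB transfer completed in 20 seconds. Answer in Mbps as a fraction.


Given: file = 10 MB, time = 20 s
File in Mb = 10 * 8 = 80 Mb
Throughput = 80 / 20 Mbps
Throughput = 4 Mbps

4


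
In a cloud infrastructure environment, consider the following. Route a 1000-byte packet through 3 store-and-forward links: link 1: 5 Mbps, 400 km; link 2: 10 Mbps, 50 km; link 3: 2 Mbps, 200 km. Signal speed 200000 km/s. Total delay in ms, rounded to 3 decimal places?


Packet = 1000 bytes = 8000 bits. Store-and-forward: sum (t_trans + t_prop) per link.
Link 1: t_trans = 8000/(5*10^6) s = 1.6000 ms; t_prop = 400/200000 s = 2.0000 ms; subtotal = 3.6000 ms
Link 2: t_trans = 8000/(10*10^6) s = 0.8000 ms; t_prop = 50/200000 s = 0.2500 ms; subtotal = 1.0500 ms
Link 3: t_trans = 8000/(2*10^6) s = 4.0000 ms; t_prop = 200/200000 s = 1.0000 ms; subtotal = 5.0000 ms
End-to-end = 3.6000 + 1.0500 + 5.0000 = 9.6500 ms -> 9.650 ms (3 dp)

9.650


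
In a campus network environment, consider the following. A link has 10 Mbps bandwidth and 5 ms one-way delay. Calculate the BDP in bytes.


Given: bandwidth = 10 Mbps, delay = 5 ms
BDP in bits = 10 * 10^6 * 5 / 1000
BDP in bits = 50000
BDP in bytes = 50000 / 8 = 6250

6250


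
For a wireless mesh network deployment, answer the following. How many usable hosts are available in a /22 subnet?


Given: subnet mask /22
Host bits = 32 - 22 = 10
Total addresses = 2^10 = 1024
Usable hosts = 1024 - 2 (network + broadcast) = 1022

1022


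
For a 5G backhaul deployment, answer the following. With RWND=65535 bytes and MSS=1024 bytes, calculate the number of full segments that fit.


Given: RWND = 65535 bytes, MSS = 1024 bytes
Full segments = floor(RWND / MSS)
Full segments = floor(65535 / 1024)
Full segments = floor(63.999) = 63

63


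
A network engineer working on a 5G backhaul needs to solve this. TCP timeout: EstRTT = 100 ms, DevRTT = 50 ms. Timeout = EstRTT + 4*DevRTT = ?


Given: EstRTT = 100 ms, DevRTT = 50 ms
Timeout = EstRTT + 4 * DevRTT
4 * DevRTT = 4 * 50 = 200
Timeout = 100 + 200 = 300 ms

300


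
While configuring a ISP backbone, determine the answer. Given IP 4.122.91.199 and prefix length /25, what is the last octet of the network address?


Given: IP = 4.122.91.199, prefix = /25
Subnet mask = 255.255.255.128
Last octet of IP: 199
Last octet of mask: 128
Network last octet = 199 AND 128 = 128

128


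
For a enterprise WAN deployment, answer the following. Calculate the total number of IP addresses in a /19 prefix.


Given: CIDR prefix /19
Host bits = 32 - 19 = 13
Total addresses = 2^13 = 8192

8192


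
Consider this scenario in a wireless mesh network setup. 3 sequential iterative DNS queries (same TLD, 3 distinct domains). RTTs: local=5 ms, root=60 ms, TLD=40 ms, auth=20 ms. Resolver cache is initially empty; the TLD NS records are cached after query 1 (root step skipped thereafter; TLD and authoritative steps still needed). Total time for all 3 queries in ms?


Lookup 1 (cold cache): local + root + TLD + auth = 5 + 60 + 40 + 20 = 125 ms
Lookups 2..3 (TLD NS cached -> skip root; new domain -> still ask TLD and auth): local + TLD + auth = 5 + 40 + 20 = 65 ms each
Remaining 2 lookups: 2 * 65 = 130 ms
Total = 125 + 130 = 255 ms

255


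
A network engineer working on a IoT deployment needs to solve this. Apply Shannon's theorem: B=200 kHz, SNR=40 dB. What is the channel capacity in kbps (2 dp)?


Given: B = 200 kHz, SNR = 40 dB
SNR linear = 10^(40/10) = 10000
1 + SNR = 10001
log2(10001) = 13.2878566418
C = 200 * 1000 * 13.2878566418 = 2657571.3284 bps
C = 2657.571328 kbps -> 2657.57 kbps (2 dp)

2657.57


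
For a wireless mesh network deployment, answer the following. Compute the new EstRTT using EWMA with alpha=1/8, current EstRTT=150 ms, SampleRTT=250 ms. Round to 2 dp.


Given: EstRTT = 150 ms, SampleRTT = 250 ms, alpha = 1/8
New EstRTT = (1 - alpha) * EstRTT + alpha * SampleRTT
(7/8) * 150 = 131.25
(1/8) * 250 = 31.25
New EstRTT = 131.25 + 31.25 = 162.5 ms -> 162.50 ms (2 dp)

162.50


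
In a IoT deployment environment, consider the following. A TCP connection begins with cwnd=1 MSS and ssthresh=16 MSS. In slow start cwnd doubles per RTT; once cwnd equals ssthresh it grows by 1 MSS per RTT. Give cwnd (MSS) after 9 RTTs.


RTT 0: cwnd = 1 MSS (initial)
RTT 1: cwnd = 2 MSS (slow start, doubled)
RTT 2: cwnd = 4 MSS (slow start, doubled)
RTT 3: cwnd = 8 MSS (slow start, doubled)
RTT 4: cwnd = 16 MSS (slow start, doubled)
RTT 5: cwnd = 17 MSS (congestion avoidance, +1)
RTT 6: cwnd = 18 MSS (congestion avoidance, +1)
RTT 7: cwnd = 19 MSS (congestion avoidance, +1)
RTT 8: cwnd = 20 MSS (congestion avoidance, +1)
RTT 9: cwnd = 21 MSS (congestion avoidance, +1)

21


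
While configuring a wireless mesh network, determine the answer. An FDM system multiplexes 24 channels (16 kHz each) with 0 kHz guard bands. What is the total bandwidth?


Given: 24 channels, 16 kHz each, guard = 0 kHz
Channel bandwidth = 24 * 16 = 384 kHz
Guard bands = 23 gaps * 0 kHz = 0 kHz
Total = 384 + 0 = 384 kHz

384


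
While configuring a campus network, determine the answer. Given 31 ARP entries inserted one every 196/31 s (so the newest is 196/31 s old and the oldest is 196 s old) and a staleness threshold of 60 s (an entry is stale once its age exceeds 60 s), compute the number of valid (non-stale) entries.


Ages are k * 196/31 s for k = 1..31 (spacing = 6.3226 s).
Entry k is valid iff k * 196/31 <= 60 iff k <= 31 * 60 / 196 = 9.4898
n_valid = floor(9.4898) = 9
(n_stale = 31 - 9 = 22)

9


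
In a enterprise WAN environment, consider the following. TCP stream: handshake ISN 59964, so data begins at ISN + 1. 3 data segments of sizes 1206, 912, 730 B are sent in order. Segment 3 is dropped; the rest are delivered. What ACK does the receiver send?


SYN uses sequence number 59964; first data byte = ISN + 1 = 59965.
Segment 1: SEQ = 59965, len = 1206 B, covers [59965, 61170]
Segment 2: SEQ = 61171, len = 912 B, covers [61171, 62082]
Segment 3: SEQ = 62083, len = 730 B, covers [62083, 62812] [LOST]
In-order data received: bytes [59965, 62082] (segments 1..2).
Segment 3 missing -> gap begins at byte 62083.
Cumulative ACK = next expected in-order byte = 59965 + 1206 + 912 = 62083

62083


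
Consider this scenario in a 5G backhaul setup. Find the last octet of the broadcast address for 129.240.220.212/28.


Given: IP = 129.240.220.212, prefix = /28
Host bits = 32 - 28 = 4
Network last octet = 212 AND mask = 208
Host part size = 2^4 - 1 = 15
Broadcast last octet = 208 OR 15 = 223

223


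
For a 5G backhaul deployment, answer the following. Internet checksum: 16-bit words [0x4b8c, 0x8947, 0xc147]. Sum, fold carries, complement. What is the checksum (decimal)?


Given words: [0x4b8c, 0x8947, 0xc147]
Step 1: Sum all words
Raw sum = 19340 + 35143 + 49479 = 103962
Step 2: Fold carry: (38426 + 1) = 38427
One's complement = ~38427 & 0xFFFF = 27108

27108


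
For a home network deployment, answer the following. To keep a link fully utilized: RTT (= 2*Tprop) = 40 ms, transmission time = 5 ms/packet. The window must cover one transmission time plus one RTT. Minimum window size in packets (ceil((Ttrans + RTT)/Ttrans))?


Given: Ttrans = 5 ms, RTT = 40 ms (= 2 * Tprop, Tprop = 20 ms)
Time until first ACK returns = Ttrans + RTT = 5 + 40 = 45 ms
Need W * Ttrans >= Ttrans + RTT  ->  W >= (Ttrans + RTT) / Ttrans
(Ttrans + RTT) / Ttrans = 45 / 5 = 9
W_min = ceil(9) = 9

9


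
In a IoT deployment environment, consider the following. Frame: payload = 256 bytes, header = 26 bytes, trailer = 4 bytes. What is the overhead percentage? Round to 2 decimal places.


Given: payload = 256 B, header = 26 B, trailer = 4 B
Overhead bytes = header + trailer = 26 + 4 = 30
Total frame = payload + overhead = 256 + 30 = 286
Overhead % = 30 / 286 * 100 = 10.4895% -> 10.49% (2 dp)

10.49


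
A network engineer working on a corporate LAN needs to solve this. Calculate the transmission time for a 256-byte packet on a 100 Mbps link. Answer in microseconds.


Given: packet = 256 bytes, bandwidth = 100 Mbps
Packet in bits = 256 * 8 = 2048 bits
Bandwidth = 100 * 10^6 = 100000000 bps
Time = 2048 / 100000000 seconds
Time in us = 2048 * 10^6 / 100000000 = 20.48

20.48


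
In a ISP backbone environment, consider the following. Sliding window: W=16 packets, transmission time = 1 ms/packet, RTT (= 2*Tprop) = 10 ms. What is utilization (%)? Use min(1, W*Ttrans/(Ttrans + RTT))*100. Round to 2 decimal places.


Given: W = 16, Ttrans = 1 ms, RTT = 10 ms (= 2 * Tprop, Tprop = 5 ms)
Cycle time = Ttrans + RTT = 1 + 10 = 11 ms (first packet sent until its ACK returns)
W * Ttrans = 16 * 1 = 16 ms of sending per cycle
W * Ttrans / (Ttrans + RTT) = 16 / 11 = 1.454545
U = min(1, 1.454545) = 1.000000
U% = 100.00%

100.00


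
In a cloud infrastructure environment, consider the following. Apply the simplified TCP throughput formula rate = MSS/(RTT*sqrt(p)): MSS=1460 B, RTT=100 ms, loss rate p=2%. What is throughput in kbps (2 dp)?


Given: MSS = 1460 bytes, RTT = 100 ms, loss = 2%
RTT in seconds = 100 / 1000 = 0.1
Loss rate = 2% = 0.02
sqrt(loss) = sqrt(0.02) = 0.141421356237
Throughput (bytes/s) = 1460 / (0.1 * 0.141421356237) = 103237.5901
Throughput (kbps) = 103237.5901 * 8 / 1000 = 825.900720 -> 825.90 kbps (2 dp)

825.90


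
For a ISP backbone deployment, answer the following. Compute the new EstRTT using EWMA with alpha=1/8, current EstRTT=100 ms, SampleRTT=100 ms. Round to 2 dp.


Given: EstRTT = 100 ms, SampleRTT = 100 ms, alpha = 1/8
New EstRTT = (1 - alpha) * EstRTT + alpha * SampleRTT
(7/8) * 100 = 87.5
(1/8) * 100 = 12.5
New EstRTT = 87.5 + 12.5 = 100 ms -> 100.00 ms (2 dp)

100.00


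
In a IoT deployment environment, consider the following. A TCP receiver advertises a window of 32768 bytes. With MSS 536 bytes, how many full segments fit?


Given: RWND = 32768 bytes, MSS = 536 bytes
Full segments = floor(RWND / MSS)
Full segments = floor(32768 / 536)
Full segments = floor(61.1343) = 61

61


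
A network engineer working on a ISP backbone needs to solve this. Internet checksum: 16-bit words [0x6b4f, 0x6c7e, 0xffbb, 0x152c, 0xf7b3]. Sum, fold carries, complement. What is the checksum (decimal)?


Given words: [0x6b4f, 0x6c7e, 0xffbb, 0x152c, 0xf7b3]
Step 1: Sum all words
Raw sum = 27471 + 27774 + 65467 + 5420 + 63411 = 189543
Step 2: Fold carry: (58471 + 2) = 58473
One's complement = ~58473 & 0xFFFF = 7062

7062


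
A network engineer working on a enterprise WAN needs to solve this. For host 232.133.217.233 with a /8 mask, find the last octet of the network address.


Given: IP = 232.133.217.233, prefix = /8
Subnet mask = 255.0.0.0
Last octet of IP: 233
Last octet of mask: 0
Network last octet = 233 AND 0 = 0

0


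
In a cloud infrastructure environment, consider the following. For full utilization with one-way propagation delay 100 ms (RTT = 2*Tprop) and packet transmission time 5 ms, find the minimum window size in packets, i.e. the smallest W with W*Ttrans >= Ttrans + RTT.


Given: Ttrans = 5 ms, RTT = 200 ms (= 2 * Tprop, Tprop = 100 ms)
Time until first ACK returns = Ttrans + RTT = 5 + 200 = 205 ms
Need W * Ttrans >= Ttrans + RTT  ->  W >= (Ttrans + RTT) / Ttrans
(Ttrans + RTT) / Ttrans = 205 / 5 = 41
W_min = ceil(41) = 41

41


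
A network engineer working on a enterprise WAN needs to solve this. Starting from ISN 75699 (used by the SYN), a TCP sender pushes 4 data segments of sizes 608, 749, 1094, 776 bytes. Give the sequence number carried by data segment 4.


The SYN occupies sequence number ISN = 75699, so the first data byte is ISN + 1 = 75700.
SEQ of data segment i = (ISN + 1) + sum of payload sizes of segments 1..i-1.
Segment 1: SEQ = 75700, payload = 608 bytes
Segment 2: SEQ = 76308, payload = 749 bytes
Segment 3: SEQ = 77057, payload = 1094 bytes
Segment 4: SEQ = 78151, payload = 776 bytes
SEQ of segment 4 = 75700 + 608 + 749 + 1094 = 78151

78151


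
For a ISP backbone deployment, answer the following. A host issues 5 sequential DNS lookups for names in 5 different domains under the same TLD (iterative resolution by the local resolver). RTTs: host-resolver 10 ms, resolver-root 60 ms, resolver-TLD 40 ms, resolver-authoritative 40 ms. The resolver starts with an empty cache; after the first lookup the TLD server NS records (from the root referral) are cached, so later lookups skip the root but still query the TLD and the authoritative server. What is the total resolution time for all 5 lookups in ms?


Lookup 1 (cold cache): local + root + TLD + auth = 10 + 60 + 40 + 40 = 150 ms
Lookups 2..5 (TLD NS cached -> skip root; new domain -> still ask TLD and auth): local + TLD + auth = 10 + 40 + 40 = 90 ms each
Remaining 4 lookups: 4 * 90 = 360 ms
Total = 150 + 360 = 510 ms

510


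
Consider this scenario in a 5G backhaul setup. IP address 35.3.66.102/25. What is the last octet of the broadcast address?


Given: IP = 35.3.66.102, prefix = /25
Host bits = 32 - 25 = 7
Network last octet = 102 AND mask = 0
Host part size = 2^7 - 1 = 127
Broadcast last octet = 0 OR 127 = 127

127


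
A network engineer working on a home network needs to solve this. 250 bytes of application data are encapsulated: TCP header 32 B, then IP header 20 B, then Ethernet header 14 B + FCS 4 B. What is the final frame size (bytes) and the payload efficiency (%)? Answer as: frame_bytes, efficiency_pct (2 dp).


TCP segment = 250 + 32 = 282 B
IP packet = 282 + 20 = 302 B
Ethernet frame = 302 + 14 + 4 = 320 B
Efficiency = app / frame = 250 / 320 = 0.781250 = 78.1250% -> 78.13% (2 dp)

320, 78.13


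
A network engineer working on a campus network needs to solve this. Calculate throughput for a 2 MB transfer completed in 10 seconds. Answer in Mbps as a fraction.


Given: file = 2 MB, time = 10 s
File in Mb = 2 * 8 = 16 Mb
Throughput = 16 / 10 Mbps
Throughput = 8/5 Mbps

8/5


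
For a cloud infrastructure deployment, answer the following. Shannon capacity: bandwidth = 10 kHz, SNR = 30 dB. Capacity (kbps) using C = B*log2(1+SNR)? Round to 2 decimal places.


Given: B = 10 kHz, SNR = 30 dB
SNR linear = 10^(30/10) = 1000
1 + SNR = 1001
log2(1001) = 9.9672262588
C = 10 * 1000 * 9.9672262588 = 99672.2626 bps
C = 99.672263 kbps -> 99.67 kbps (2 dp)

99.67


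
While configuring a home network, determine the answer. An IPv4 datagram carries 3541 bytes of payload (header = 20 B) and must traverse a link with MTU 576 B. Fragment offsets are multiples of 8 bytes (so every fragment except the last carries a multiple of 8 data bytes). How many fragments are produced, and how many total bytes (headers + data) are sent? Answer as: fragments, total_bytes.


Max data per non-final fragment = floor((MTU - header)/8)*8 = floor((576 - 20)/8)*8 = floor(556/8)*8 = 552 B
Final fragment needs no 8-byte alignment: it can carry up to MTU - header = 556 B
Non-final fragments needed = ceil((payload - 556) / 552) = ceil(2985/552) = ceil(5.4076) = 6
Number of fragments = 6 + 1 = 7
Fragment sizes (data): 6 * 552 B + 229 B (last, 229 <= 556 OK)
Total bytes sent = payload + n_frags * header = 3541 + 7*20 = 3541 + 140 = 3681 B

7, 3681


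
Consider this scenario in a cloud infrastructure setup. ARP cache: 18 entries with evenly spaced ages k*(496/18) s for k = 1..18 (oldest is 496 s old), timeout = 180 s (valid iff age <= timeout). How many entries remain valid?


Ages are k * 496/18 s for k = 1..18 (spacing = 27.5556 s).
Entry k is valid iff k * 496/18 <= 180 iff k <= 18 * 180 / 496 = 6.5323
n_valid = floor(6.5323) = 6
(n_stale = 18 - 6 = 12)

6


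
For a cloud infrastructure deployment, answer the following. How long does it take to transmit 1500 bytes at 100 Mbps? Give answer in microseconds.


Given: packet = 1500 bytes, bandwidth = 100 Mbps
Packet in bits = 1500 * 8 = 12000 bits
Bandwidth = 100 * 10^6 = 100000000 bps
Time = 12000 / 100000000 seconds
Time in us = 12000 * 10^6 / 100000000 = 120

120


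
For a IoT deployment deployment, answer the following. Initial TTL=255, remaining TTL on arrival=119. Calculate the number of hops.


Given: initial TTL = 255, received TTL = 119
Hops = initial TTL - received TTL
Hops = 255 - 119 = 136

136


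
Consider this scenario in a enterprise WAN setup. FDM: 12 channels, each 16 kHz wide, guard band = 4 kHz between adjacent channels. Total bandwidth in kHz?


Given: 12 channels, 16 kHz each, guard = 4 kHz
Channel bandwidth = 12 * 16 = 192 kHz
Guard bands = 11 gaps * 4 kHz = 44 kHz
Total = 192 + 44 = 236 kHz

236


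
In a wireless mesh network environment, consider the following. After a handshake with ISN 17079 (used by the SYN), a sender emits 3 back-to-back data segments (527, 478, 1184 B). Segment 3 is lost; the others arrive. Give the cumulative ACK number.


SYN uses sequence number 17079; first data byte = ISN + 1 = 17080.
Segment 1: SEQ = 17080, len = 527 B, covers [17080, 17606]
Segment 2: SEQ = 17607, len = 478 B, covers [17607, 18084]
Segment 3: SEQ = 18085, len = 1184 B, covers [18085, 19268] [LOST]
In-order data received: bytes [17080, 18084] (segments 1..2).
Segment 3 missing -> gap begins at byte 18085.
Cumulative ACK = next expected in-order byte = 17080 + 527 + 478 = 18085

18085


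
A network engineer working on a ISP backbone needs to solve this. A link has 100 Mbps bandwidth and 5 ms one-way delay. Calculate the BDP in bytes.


Given: bandwidth = 100 Mbps, delay = 5 ms
BDP in bits = 100 * 10^6 * 5 / 1000
BDP in bits = 500000
BDP in bytes = 500000 / 8 = 62500

62500


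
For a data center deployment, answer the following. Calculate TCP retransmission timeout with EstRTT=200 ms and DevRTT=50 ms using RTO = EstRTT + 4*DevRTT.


Given: EstRTT = 200 ms, DevRTT = 50 ms
Timeout = EstRTT + 4 * DevRTT
4 * DevRTT = 4 * 50 = 200
Timeout = 200 + 200 = 400 ms

400


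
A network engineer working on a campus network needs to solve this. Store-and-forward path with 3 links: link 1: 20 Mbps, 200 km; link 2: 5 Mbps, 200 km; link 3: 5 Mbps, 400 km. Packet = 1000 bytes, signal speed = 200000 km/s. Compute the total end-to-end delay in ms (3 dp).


Packet = 1000 bytes = 8000 bits. Store-and-forward: sum (t_trans + t_prop) per link.
Link 1: t_trans = 8000/(20*10^6) s = 0.4000 ms; t_prop = 200/200000 s = 1.0000 ms; subtotal = 1.4000 ms
Link 2: t_trans = 8000/(5*10^6) s = 1.6000 ms; t_prop = 200/200000 s = 1.0000 ms; subtotal = 2.6000 ms
Link 3: t_trans = 8000/(5*10^6) s = 1.6000 ms; t_prop = 400/200000 s = 2.0000 ms; subtotal = 3.6000 ms
End-to-end = 1.4000 + 2.6000 + 3.6000 = 7.6000 ms -> 7.600 ms (3 dp)

7.600


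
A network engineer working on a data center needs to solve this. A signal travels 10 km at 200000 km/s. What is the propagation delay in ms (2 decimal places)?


Given: distance = 10 km, speed = 200000 km/s
Delay = distance / speed = 10 / 200000 seconds
Delay in ms = 10 * 1000 / 200000
Delay = 0.0500 ms
Rounded to 2 dp = 0.05 ms

0.05


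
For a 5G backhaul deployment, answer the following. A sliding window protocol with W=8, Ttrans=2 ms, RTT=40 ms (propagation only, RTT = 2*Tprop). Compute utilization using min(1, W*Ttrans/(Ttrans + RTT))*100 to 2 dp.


Given: W = 8, Ttrans = 2 ms, RTT = 40 ms (= 2 * Tprop, Tprop = 20 ms)
Cycle time = Ttrans + RTT = 2 + 40 = 42 ms (first packet sent until its ACK returns)
W * Ttrans = 8 * 2 = 16 ms of sending per cycle
W * Ttrans / (Ttrans + RTT) = 16 / 42 = 0.380952
U = min(1, 0.380952) = 0.380952
U% = 38.10%

38.10


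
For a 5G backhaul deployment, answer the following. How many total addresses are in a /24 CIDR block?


Given: CIDR prefix /24
Host bits = 32 - 24 = 8
Total addresses = 2^8 = 256

256


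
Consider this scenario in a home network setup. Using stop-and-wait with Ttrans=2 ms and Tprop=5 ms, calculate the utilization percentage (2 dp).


Given: Ttrans = 2 ms, Tprop = 5 ms
RTT = 2 * Tprop = 2 * 5 = 10 ms
U = Ttrans / (Ttrans + RTT)
U = 2 / (2 + 10)
U = 2 / 12 = 0.166667
U% = 16.67%

16.67


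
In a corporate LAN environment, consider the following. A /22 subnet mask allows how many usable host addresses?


Given: subnet mask /22
Host bits = 32 - 22 = 10
Total addresses = 2^10 = 1024
Usable hosts = 1024 - 2 (network + broadcast) = 1022

1022


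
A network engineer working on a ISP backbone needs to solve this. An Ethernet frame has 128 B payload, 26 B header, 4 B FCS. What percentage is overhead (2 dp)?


Given: payload = 128 B, header = 26 B, trailer = 4 B
Overhead bytes = header + trailer = 26 + 4 = 30
Total frame = payload + overhead = 128 + 30 = 158
Overhead % = 30 / 158 * 100 = 18.9873% -> 18.99% (2 dp)

18.99


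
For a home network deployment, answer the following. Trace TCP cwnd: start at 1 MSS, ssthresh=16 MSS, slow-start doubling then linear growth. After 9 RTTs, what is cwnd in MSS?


RTT 0: cwnd = 1 MSS (initial)
RTT 1: cwnd = 2 MSS (slow start, doubled)
RTT 2: cwnd = 4 MSS (slow start, doubled)
RTT 3: cwnd = 8 MSS (slow start, doubled)
RTT 4: cwnd = 16 MSS (slow start, doubled)
RTT 5: cwnd = 17 MSS (congestion avoidance, +1)
RTT 6: cwnd = 18 MSS (congestion avoidance, +1)
RTT 7: cwnd = 19 MSS (congestion avoidance, +1)
RTT 8: cwnd = 20 MSS (congestion avoidance, +1)
RTT 9: cwnd = 21 MSS (congestion avoidance, +1)

21


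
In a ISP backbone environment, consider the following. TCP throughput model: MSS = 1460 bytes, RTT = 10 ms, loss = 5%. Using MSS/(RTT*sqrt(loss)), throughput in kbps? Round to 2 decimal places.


Given: MSS = 1460 bytes, RTT = 10 ms, loss = 5%
RTT in seconds = 10 / 1000 = 0.01
Loss rate = 5% = 0.05
sqrt(loss) = sqrt(0.05) = 0.223606797750
Throughput (bytes/s) = 1460 / (0.01 * 0.223606797750) = 652931.8494
Throughput (kbps) = 652931.8494 * 8 / 1000 = 5223.454795 -> 5223.45 kbps (2 dp)

5223.45


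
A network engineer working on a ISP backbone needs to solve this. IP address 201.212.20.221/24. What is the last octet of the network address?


Given: IP = 201.212.20.221, prefix = /24
Subnet mask = 255.255.255.0
Last octet of IP: 221
Last octet of mask: 0
Network last octet = 221 AND 0 = 0

0


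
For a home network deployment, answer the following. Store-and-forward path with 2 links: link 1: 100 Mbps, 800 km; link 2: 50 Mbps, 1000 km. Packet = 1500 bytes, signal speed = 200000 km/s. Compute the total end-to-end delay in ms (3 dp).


Packet = 1500 bytes = 12000 bits. Store-and-forward: sum (t_trans + t_prop) per link.
Link 1: t_trans = 12000/(100*10^6) s = 0.1200 ms; t_prop = 800/200000 s = 4.0000 ms; subtotal = 4.1200 ms
Link 2: t_trans = 12000/(50*10^6) s = 0.2400 ms; t_prop = 1000/200000 s = 5.0000 ms; subtotal = 5.2400 ms
End-to-end = 4.1200 + 5.2400 = 9.3600 ms -> 9.360 ms (3 dp)

9.360


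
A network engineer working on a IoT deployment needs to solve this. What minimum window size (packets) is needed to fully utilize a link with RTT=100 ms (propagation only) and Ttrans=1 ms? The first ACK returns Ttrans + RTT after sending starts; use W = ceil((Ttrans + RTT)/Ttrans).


Given: Ttrans = 1 ms, RTT = 100 ms (= 2 * Tprop, Tprop = 50 ms)
Time until first ACK returns = Ttrans + RTT = 1 + 100 = 101 ms
Need W * Ttrans >= Ttrans + RTT  ->  W >= (Ttrans + RTT) / Ttrans
(Ttrans + RTT) / Ttrans = 101 / 1 = 101
W_min = ceil(101) = 101

101


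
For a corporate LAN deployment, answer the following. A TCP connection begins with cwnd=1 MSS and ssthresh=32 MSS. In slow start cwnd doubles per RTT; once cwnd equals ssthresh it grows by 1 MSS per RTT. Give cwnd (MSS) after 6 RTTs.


RTT 0: cwnd = 1 MSS (initial)
RTT 1: cwnd = 2 MSS (slow start, doubled)
RTT 2: cwnd = 4 MSS (slow start, doubled)
RTT 3: cwnd = 8 MSS (slow start, doubled)
RTT 4: cwnd = 16 MSS (slow start, doubled)
RTT 5: cwnd = 32 MSS (slow start, doubled)
RTT 6: cwnd = 33 MSS (congestion avoidance, +1)

33


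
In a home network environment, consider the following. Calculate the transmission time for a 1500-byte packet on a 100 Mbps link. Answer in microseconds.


Given: packet = 1500 bytes, bandwidth = 100 Mbps
Packet in bits = 1500 * 8 = 12000 bits
Bandwidth = 100 * 10^6 = 100000000 bps
Time = 12000 / 100000000 seconds
Time in us = 12000 * 10^6 / 100000000 = 120

120


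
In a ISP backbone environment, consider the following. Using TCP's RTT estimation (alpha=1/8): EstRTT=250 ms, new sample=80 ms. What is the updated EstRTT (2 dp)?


Given: EstRTT = 250 ms, SampleRTT = 80 ms, alpha = 1/8
New EstRTT = (1 - alpha) * EstRTT + alpha * SampleRTT
(7/8) * 250 = 218.75
(1/8) * 80 = 10
New EstRTT = 218.75 + 10 = 228.75 ms -> 228.75 ms (2 dp)

228.75


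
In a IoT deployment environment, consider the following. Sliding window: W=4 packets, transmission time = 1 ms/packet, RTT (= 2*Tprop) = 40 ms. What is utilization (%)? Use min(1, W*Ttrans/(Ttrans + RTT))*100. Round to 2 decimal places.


Given: W = 4, Ttrans = 1 ms, RTT = 40 ms (= 2 * Tprop, Tprop = 20 ms)
Cycle time = Ttrans + RTT = 1 + 40 = 41 ms (first packet sent until its ACK returns)
W * Ttrans = 4 * 1 = 4 ms of sending per cycle
W * Ttrans / (Ttrans + RTT) = 4 / 41 = 0.097561
U = min(1, 0.097561) = 0.097561
U% = 9.76%

9.76


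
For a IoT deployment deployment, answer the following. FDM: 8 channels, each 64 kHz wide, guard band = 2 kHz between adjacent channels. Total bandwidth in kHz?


Given: 8 channels, 64 kHz each, guard = 2 kHz
Channel bandwidth = 8 * 64 = 512 kHz
Guard bands = 7 gaps * 2 kHz = 14 kHz
Total = 512 + 14 = 526 kHz

526


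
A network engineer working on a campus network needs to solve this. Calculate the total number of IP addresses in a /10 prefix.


Given: CIDR prefix /10
Host bits = 32 - 10 = 22
Total addresses = 2^22 = 4194304

4194304


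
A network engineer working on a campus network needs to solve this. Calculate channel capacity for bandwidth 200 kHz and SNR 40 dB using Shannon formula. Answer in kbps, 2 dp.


Given: B = 200 kHz, SNR = 40 dB
SNR linear = 10^(40/10) = 10000
1 + SNR = 10001
log2(10001) = 13.2878566418
C = 200 * 1000 * 13.2878566418 = 2657571.3284 bps
C = 2657.571328 kbps -> 2657.57 kbps (2 dp)

2657.57


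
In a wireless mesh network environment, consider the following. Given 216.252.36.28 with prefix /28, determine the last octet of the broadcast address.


Given: IP = 216.252.36.28, prefix = /28
Host bits = 32 - 28 = 4
Network last octet = 28 AND mask = 16
Host part size = 2^4 - 1 = 15
Broadcast last octet = 16 OR 15 = 31

31


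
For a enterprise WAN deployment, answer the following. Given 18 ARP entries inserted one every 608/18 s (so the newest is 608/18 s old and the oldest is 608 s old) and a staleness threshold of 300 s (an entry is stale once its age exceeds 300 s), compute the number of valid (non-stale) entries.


Ages are k * 608/18 s for k = 1..18 (spacing = 33.7778 s).
Entry k is valid iff k * 608/18 <= 300 iff k <= 18 * 300 / 608 = 8.8816
n_valid = floor(8.8816) = 8
(n_stale = 18 - 8 = 10)

8


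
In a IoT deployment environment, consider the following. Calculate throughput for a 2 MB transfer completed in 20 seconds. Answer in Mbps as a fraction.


Given: file = 2 MB, time = 20 s
File in Mb = 2 * 8 = 16 Mb
Throughput = 16 / 20 Mbps
Throughput = 4/5 Mbps

4/5


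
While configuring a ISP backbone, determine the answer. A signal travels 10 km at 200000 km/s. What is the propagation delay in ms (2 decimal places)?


Given: distance = 10 km, speed = 200000 km/s
Delay = distance / speed = 10 / 200000 seconds
Delay in ms = 10 * 1000 / 200000
Delay = 0.0500 ms
Rounded to 2 dp = 0.05 ms

0.05


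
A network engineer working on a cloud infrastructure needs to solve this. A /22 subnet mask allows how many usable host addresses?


Given: subnet mask /22
Host bits = 32 - 22 = 10
Total addresses = 2^10 = 1024
Usable hosts = 1024 - 2 (network + broadcast) = 1022

1022


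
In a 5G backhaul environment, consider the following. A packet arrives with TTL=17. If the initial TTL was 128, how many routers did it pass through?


Given: initial TTL = 128, received TTL = 17
Hops = initial TTL - received TTL
Hops = 128 - 17 = 111

111


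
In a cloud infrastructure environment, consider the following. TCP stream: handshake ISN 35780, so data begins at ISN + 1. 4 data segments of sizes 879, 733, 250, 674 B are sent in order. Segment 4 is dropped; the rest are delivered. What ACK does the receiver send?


SYN uses sequence number 35780; first data byte = ISN + 1 = 35781.
Segment 1: SEQ = 35781, len = 879 B, covers [35781, 36659]
Segment 2: SEQ = 36660, len = 733 B, covers [36660, 37392]
Segment 3: SEQ = 37393, len = 250 B, covers [37393, 37642]
Segment 4: SEQ = 37643, len = 674 B, covers [37643, 38316] [LOST]
In-order data received: bytes [35781, 37642] (segments 1..3).
Segment 4 missing -> gap begins at byte 37643.
Cumulative ACK = next expected in-order byte = 35781 + 879 + 733 + 250 = 37643

37643


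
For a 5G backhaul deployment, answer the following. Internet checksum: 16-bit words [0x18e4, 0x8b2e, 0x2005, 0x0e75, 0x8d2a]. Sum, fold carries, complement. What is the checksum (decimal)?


Given words: [0x18e4, 0x8b2e, 0x2005, 0x0e75, 0x8d2a]
Step 1: Sum all words
Raw sum = 6372 + 35630 + 8197 + 3701 + 36138 = 90038
Step 2: Fold carry: (24502 + 1) = 24503
One's complement = ~24503 & 0xFFFF = 41032

41032


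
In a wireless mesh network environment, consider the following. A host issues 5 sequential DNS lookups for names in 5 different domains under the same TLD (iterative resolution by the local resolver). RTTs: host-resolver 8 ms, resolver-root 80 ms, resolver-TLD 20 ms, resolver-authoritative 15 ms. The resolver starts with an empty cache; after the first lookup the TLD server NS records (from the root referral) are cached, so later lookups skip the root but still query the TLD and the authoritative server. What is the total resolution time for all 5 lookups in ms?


Lookup 1 (cold cache): local + root + TLD + auth = 8 + 80 + 20 + 15 = 123 ms
Lookups 2..5 (TLD NS cached -> skip root; new domain -> still ask TLD and auth): local + TLD + auth = 8 + 20 + 15 = 43 ms each
Remaining 4 lookups: 4 * 43 = 172 ms
Total = 123 + 172 = 295 ms

295


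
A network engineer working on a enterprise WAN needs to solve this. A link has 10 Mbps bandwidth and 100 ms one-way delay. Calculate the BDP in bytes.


Given: bandwidth = 10 Mbps, delay = 100 ms
BDP in bits = 10 * 10^6 * 100 / 1000
BDP in bits = 1000000
BDP in bytes = 1000000 / 8 = 125000

125000


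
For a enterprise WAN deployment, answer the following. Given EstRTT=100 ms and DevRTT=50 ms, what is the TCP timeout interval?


Given: EstRTT = 100 ms, DevRTT = 50 ms
Timeout = EstRTT + 4 * DevRTT
4 * DevRTT = 4 * 50 = 200
Timeout = 100 + 200 = 300 ms

300


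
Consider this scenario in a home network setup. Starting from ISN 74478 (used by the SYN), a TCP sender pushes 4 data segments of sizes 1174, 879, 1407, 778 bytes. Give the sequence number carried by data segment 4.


The SYN occupies sequence number ISN = 74478, so the first data byte is ISN + 1 = 74479.
SEQ of data segment i = (ISN + 1) + sum of payload sizes of segments 1..i-1.
Segment 1: SEQ = 74479, payload = 1174 bytes
Segment 2: SEQ = 75653, payload = 879 bytes
Segment 3: SEQ = 76532, payload = 1407 bytes
Segment 4: SEQ = 77939, payload = 778 bytes
SEQ of segment 4 = 74479 + 1174 + 879 + 1407 = 77939

77939


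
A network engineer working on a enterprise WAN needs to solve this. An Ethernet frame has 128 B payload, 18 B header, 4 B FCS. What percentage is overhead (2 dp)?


Given: payload = 128 B, header = 18 B, trailer = 4 B
Overhead bytes = header + trailer = 18 + 4 = 22
Total frame = payload + overhead = 128 + 22 = 150
Overhead % = 22 / 150 * 100 = 14.6667% -> 14.67% (2 dp)

14.67


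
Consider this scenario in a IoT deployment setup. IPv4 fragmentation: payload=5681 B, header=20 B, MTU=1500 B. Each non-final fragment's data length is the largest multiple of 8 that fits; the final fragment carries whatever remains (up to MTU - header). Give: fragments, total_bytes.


Max data per non-final fragment = floor((MTU - header)/8)*8 = floor((1500 - 20)/8)*8 = floor(1480/8)*8 = 1480 B
Final fragment needs no 8-byte alignment: it can carry up to MTU - header = 1480 B
Non-final fragments needed = ceil((payload - 1480) / 1480) = ceil(4201/1480) = ceil(2.8385) = 3
Number of fragments = 3 + 1 = 4
Fragment sizes (data): 3 * 1480 B + 1241 B (last, 1241 <= 1480 OK)
Total bytes sent = payload + n_frags * header = 5681 + 4*20 = 5681 + 80 = 5761 B

4, 5761


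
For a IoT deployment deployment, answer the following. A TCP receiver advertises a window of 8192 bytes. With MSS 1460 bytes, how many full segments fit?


Given: RWND = 8192 bytes, MSS = 1460 bytes
Full segments = floor(RWND / MSS)
Full segments = floor(8192 / 1460)
Full segments = floor(5.611) = 5

5


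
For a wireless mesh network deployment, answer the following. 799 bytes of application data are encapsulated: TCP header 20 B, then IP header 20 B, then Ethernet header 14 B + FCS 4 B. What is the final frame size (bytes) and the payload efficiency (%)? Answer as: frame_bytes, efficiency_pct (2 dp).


TCP segment = 799 + 20 = 819 B
IP packet = 819 + 20 = 839 B
Ethernet frame = 839 + 14 + 4 = 857 B
Efficiency = app / frame = 799 / 857 = 0.932322 = 93.2322% -> 93.23% (2 dp)

857, 93.23


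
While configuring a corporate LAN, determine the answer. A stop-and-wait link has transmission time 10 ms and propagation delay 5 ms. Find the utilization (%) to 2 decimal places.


Given: Ttrans = 10 ms, Tprop = 5 ms
RTT = 2 * Tprop = 2 * 5 = 10 ms
U = Ttrans / (Ttrans + RTT)
U = 10 / (10 + 10)
U = 10 / 20 = 0.5
U% = 50.00%

50.00


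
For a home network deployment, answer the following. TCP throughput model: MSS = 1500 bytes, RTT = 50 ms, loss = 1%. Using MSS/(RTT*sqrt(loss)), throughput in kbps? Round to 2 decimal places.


Given: MSS = 1500 bytes, RTT = 50 ms, loss = 1%
RTT in seconds = 50 / 1000 = 0.05
Loss rate = 1% = 0.01
sqrt(loss) = sqrt(0.01) = 0.1
Throughput (bytes/s) = 1500 / (0.05 * 0.1) = 300000.0000
Throughput (kbps) = 300000.0000 * 8 / 1000 = 2400.000000 -> 2400.00 kbps (2 dp)

2400.00


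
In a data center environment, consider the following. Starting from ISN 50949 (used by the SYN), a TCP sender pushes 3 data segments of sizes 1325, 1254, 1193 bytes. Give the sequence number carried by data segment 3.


The SYN occupies sequence number ISN = 50949, so the first data byte is ISN + 1 = 50950.
SEQ of data segment i = (ISN + 1) + sum of payload sizes of segments 1..i-1.
Segment 1: SEQ = 50950, payload = 1325 bytes
Segment 2: SEQ = 52275, payload = 1254 bytes
Segment 3: SEQ = 53529, payload = 1193 bytes
SEQ of segment 3 = 50950 + 1325 + 1254 = 53529

53529


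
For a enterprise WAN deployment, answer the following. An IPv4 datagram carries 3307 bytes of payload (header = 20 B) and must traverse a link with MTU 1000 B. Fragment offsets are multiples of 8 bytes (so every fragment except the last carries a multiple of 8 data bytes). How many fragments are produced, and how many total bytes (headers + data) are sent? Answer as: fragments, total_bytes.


Max data per non-final fragment = floor((MTU - header)/8)*8 = floor((1000 - 20)/8)*8 = floor(980/8)*8 = 976 B
Final fragment needs no 8-byte alignment: it can carry up to MTU - header = 980 B
Non-final fragments needed = ceil((payload - 980) / 976) = ceil(2327/976) = ceil(2.3842) = 3
Number of fragments = 3 + 1 = 4
Fragment sizes (data): 3 * 976 B + 379 B (last, 379 <= 980 OK)
Total bytes sent = payload + n_frags * header = 3307 + 4*20 = 3307 + 80 = 3387 B

4, 3387


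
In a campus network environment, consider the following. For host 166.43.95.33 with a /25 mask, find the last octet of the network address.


Given: IP = 166.43.95.33, prefix = /25
Subnet mask = 255.255.255.128
Last octet of IP: 33
Last octet of mask: 128
Network last octet = 33 AND 128 = 0

0


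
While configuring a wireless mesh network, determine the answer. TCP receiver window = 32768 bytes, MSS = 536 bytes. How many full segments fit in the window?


Given: RWND = 32768 bytes, MSS = 536 bytes
Full segments = floor(RWND / MSS)
Full segments = floor(32768 / 536)
Full segments = floor(61.1343) = 61

61


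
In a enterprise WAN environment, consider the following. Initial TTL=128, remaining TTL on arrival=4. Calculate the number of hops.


Given: initial TTL = 128, received TTL = 4
Hops = initial TTL - received TTL
Hops = 128 - 4 = 124

124


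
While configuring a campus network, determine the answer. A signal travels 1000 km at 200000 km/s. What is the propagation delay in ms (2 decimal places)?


Given: distance = 1000 km, speed = 200000 km/s
Delay = distance / speed = 1000 / 200000 seconds
Delay in ms = 1000 * 1000 / 200000
Delay = 5.0000 ms
Rounded to 2 dp = 5.00 ms

5.00


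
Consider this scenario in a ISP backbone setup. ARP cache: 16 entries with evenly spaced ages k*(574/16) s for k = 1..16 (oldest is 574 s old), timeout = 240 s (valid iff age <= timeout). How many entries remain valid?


Ages are k * 574/16 s for k = 1..16 (spacing = 35.8750 s).
Entry k is valid iff k * 574/16 <= 240 iff k <= 16 * 240 / 574 = 6.6899
n_valid = floor(6.6899) = 6
(n_stale = 16 - 6 = 10)

6


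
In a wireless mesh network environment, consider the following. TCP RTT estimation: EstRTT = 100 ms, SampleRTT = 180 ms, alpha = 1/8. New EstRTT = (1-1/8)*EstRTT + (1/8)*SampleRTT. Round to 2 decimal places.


Given: EstRTT = 100 ms, SampleRTT = 180 ms, alpha = 1/8
New EstRTT = (1 - alpha) * EstRTT + alpha * SampleRTT
(7/8) * 100 = 87.5
(1/8) * 180 = 22.5
New EstRTT = 87.5 + 22.5 = 110 ms -> 110.00 ms (2 dp)

110.00
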